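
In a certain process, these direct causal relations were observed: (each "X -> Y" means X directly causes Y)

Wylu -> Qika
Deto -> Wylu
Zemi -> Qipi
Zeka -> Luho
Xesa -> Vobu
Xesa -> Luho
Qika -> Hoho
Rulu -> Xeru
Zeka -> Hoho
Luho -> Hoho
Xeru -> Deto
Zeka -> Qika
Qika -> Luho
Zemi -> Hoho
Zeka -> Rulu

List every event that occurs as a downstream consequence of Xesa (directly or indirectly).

Hoho, Luho, Vobu

Direct effects: Vobu, Luho.
2 steps out: Hoho.
Not reachable from it: Zeka, Rulu, Zemi, Xeru, Deto, Qipi, Wylu, Qika.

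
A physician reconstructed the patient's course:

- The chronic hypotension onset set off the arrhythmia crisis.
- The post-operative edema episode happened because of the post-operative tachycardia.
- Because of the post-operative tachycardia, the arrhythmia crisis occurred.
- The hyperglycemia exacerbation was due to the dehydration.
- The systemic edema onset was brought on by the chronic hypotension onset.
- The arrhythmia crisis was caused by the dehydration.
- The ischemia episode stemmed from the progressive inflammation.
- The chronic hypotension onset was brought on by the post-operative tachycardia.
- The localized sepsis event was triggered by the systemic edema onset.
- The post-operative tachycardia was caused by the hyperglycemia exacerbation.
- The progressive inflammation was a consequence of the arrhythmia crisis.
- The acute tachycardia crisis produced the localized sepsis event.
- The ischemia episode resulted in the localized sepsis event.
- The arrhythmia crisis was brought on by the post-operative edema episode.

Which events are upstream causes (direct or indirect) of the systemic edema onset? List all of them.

Immediate cause of the systemic edema onset: the chronic hypotension onset.
Further upstream: the dehydration, the hyperglycemia exacerbation, the post-operative tachycardia.

the chronic hypotension onset, the dehydration, the hyperglycemia exacerbation, the post-operative tachycardia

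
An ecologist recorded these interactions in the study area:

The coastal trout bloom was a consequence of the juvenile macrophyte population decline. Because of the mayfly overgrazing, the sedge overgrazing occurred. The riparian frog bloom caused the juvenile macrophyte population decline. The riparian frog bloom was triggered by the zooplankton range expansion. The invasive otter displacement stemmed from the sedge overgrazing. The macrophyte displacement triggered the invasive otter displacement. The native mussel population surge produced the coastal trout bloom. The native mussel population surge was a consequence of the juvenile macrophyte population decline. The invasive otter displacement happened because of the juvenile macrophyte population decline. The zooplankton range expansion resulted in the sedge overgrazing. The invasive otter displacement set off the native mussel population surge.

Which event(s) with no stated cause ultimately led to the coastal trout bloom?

Tracing upstream from the coastal trout bloom: the coastal trout bloom ← the juvenile macrophyte population decline ← the riparian frog bloom ← the zooplankton range expansion.
A separate upstream branch: the coastal trout bloom ← the native mussel population surge ← the invasive otter displacement ← the sedge overgrazing ← the mayfly overgrazing.
A separate upstream branch: the coastal trout bloom ← the native mussel population surge ← the invasive otter displacement ← the macrophyte displacement.
Each of those chain origins has no stated cause.

the macrophyte displacement, the mayfly overgrazing, the zooplankton range expansion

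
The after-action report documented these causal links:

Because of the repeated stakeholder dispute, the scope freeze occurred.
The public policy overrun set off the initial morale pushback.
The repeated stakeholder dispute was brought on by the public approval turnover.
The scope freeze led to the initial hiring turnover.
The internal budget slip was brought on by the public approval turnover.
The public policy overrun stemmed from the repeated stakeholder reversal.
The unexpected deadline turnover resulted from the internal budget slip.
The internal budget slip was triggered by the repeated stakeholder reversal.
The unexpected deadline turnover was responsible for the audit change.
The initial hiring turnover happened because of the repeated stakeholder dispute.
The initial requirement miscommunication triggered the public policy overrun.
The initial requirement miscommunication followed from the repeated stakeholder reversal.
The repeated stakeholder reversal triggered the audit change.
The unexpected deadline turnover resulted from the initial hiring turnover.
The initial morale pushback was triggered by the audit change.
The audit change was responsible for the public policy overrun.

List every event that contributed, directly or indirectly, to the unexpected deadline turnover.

Immediate causes of the unexpected deadline turnover: the initial hiring turnover, the internal budget slip.
Further upstream: the public approval turnover, the repeated stakeholder dispute, the scope freeze, the repeated stakeholder reversal.

the initial hiring turnover, the internal budget slip, the public approval turnover, the repeated stakeholder dispute, the repeated stakeholder reversal, the scope freeze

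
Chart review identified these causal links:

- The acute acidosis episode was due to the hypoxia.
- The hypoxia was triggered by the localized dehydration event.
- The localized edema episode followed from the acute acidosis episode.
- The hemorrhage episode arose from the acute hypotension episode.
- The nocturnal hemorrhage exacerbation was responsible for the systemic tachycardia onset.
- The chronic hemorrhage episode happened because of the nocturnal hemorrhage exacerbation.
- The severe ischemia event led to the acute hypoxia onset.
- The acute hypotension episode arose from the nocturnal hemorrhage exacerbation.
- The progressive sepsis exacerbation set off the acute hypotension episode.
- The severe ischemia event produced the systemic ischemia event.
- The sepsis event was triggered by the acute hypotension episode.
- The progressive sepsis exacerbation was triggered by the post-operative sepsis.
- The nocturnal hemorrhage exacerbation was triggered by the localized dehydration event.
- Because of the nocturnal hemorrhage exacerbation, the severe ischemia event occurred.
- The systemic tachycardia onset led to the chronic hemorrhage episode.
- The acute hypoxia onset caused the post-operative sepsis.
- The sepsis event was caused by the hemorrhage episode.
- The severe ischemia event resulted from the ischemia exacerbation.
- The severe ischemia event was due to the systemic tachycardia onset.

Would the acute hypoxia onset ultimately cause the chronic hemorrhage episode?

The acute hypoxia onset leads to the post-operative sepsis, the progressive sepsis exacerbation, the acute hypotension episode, the hemorrhage episode, the sepsis event; the chronic hemorrhage episode is not among them.

No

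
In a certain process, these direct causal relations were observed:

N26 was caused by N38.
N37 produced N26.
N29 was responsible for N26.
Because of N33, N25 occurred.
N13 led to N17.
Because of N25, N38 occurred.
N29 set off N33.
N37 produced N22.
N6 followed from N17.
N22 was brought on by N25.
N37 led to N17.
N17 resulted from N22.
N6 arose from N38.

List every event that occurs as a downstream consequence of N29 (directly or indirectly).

N17, N22, N25, N26, N33, N38, N6

Direct effects: N33, N26.
2 steps out: N25.
3 steps out: N22, N38.
4 steps out: N17, N6.
Not reachable from it: N37, N13.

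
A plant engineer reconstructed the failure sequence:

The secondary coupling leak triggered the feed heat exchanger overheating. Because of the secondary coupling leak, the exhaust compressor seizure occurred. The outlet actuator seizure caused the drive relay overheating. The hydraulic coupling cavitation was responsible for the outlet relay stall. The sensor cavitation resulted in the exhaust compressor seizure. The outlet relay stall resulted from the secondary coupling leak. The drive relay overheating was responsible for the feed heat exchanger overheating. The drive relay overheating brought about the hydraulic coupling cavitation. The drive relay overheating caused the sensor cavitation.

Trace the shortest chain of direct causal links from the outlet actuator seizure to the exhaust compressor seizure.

the outlet actuator seizure → the drive relay overheating → the sensor cavitation → the exhaust compressor seizure

the outlet actuator seizure → the drive relay overheating
the drive relay overheating → the sensor cavitation
the sensor cavitation → the exhaust compressor seizure
Length: 3 steps.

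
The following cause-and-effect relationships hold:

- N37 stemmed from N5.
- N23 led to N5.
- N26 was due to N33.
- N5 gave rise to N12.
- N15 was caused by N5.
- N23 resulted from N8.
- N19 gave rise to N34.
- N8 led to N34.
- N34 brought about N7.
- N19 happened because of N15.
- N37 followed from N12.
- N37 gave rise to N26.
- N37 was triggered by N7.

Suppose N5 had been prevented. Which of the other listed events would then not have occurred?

N12, N15, N19

Downstream of N5: N15, N12, N19, N34, N7, N37, N26.
Of those, still caused via another path: N34, N7, N37, N26.
The remainder have no surviving cause.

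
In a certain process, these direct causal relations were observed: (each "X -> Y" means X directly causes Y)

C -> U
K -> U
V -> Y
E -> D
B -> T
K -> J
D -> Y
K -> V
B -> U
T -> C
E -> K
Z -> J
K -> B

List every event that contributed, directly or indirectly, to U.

Immediate causes of U: K, B, C.
Further upstream: E, T.

B, C, E, K, T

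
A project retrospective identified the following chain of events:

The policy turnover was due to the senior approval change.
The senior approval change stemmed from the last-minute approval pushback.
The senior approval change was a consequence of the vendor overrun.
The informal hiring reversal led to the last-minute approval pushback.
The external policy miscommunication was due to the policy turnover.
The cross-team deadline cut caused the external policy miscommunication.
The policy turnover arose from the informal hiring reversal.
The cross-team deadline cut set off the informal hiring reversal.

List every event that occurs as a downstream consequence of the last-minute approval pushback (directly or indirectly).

Direct effects: the senior approval change.
2 steps out: the policy turnover.
3 steps out: the external policy miscommunication.
Not reachable from it: the cross-team deadline cut, the informal hiring reversal, the vendor overrun.

the external policy miscommunication, the policy turnover, the senior approval change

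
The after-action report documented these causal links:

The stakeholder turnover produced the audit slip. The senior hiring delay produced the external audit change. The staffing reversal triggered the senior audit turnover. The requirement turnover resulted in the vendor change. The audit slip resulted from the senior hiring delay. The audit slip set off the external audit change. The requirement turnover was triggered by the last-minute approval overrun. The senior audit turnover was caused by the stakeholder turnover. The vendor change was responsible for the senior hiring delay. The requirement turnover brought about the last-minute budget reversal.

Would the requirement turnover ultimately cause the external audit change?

There is a causal chain: the requirement turnover → the vendor change → the senior hiring delay → the external audit change.

Yes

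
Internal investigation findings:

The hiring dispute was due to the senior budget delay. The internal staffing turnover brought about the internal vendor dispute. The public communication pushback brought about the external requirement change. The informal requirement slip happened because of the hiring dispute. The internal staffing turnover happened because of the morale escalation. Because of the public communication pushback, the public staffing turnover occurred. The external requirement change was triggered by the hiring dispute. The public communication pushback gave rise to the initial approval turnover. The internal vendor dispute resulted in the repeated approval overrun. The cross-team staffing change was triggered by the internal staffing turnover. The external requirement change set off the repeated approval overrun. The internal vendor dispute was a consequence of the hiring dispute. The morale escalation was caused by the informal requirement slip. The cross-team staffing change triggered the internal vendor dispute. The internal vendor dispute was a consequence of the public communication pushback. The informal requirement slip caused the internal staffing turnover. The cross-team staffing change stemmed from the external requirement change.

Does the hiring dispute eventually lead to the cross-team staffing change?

Yes

There is a causal chain: the hiring dispute → the external requirement change → the cross-team staffing change.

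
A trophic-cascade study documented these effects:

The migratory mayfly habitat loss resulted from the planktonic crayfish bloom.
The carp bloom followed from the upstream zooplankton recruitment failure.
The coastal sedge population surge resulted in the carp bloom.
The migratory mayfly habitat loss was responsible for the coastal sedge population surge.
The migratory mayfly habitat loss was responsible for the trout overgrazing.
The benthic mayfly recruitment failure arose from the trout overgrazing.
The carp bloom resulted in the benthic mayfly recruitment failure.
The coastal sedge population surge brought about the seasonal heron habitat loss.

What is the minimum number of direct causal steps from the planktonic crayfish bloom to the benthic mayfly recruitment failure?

Shortest chain: the planktonic crayfish bloom → the migratory mayfly habitat loss → the trout overgrazing → the benthic mayfly recruitment failure.

3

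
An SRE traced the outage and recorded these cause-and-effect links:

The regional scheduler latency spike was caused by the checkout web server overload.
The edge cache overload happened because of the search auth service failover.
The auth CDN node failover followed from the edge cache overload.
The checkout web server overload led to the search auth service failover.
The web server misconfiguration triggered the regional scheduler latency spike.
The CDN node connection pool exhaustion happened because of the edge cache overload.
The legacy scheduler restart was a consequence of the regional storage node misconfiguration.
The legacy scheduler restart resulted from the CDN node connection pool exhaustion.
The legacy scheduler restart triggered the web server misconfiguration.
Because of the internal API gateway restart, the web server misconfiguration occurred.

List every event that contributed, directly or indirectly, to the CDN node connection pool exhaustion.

the checkout web server overload, the edge cache overload, the search auth service failover

Immediate cause of the CDN node connection pool exhaustion: the edge cache overload.
Further upstream: the checkout web server overload, the search auth service failover.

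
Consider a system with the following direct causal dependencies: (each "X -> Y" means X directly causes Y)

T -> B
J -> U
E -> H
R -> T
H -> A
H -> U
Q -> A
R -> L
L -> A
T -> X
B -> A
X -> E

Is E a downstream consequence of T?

There is a causal chain: T → X → E.

Yes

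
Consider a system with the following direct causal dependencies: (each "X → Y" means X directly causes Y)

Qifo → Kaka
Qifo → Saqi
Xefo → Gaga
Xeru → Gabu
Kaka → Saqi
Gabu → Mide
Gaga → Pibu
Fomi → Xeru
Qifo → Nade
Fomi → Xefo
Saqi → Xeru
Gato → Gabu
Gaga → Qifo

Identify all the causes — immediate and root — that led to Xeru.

Fomi, Gaga, Kaka, Qifo, Saqi, Xefo

Immediate causes of Xeru: Fomi, Saqi.
Further upstream: Xefo, Gaga, Qifo, Kaka.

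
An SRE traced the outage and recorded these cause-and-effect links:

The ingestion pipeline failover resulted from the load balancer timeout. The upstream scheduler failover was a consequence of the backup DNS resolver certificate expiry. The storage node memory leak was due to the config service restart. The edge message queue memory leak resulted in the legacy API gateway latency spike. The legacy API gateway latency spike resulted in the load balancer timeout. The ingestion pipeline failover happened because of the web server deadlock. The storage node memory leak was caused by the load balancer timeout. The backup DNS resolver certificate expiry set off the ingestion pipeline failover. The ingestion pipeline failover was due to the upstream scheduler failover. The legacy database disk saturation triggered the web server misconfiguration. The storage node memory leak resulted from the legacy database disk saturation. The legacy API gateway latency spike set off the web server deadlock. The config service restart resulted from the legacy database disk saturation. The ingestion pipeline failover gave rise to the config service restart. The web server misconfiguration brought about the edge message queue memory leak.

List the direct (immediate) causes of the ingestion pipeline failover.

the backup DNS resolver certificate expiry, the load balancer timeout, the upstream scheduler failover, the web server deadlock

Upstream contributors include the legacy database disk saturation, the web server misconfiguration, the edge message queue memory leak, the legacy API gateway latency spike, but only the backup DNS resolver certificate expiry, the load balancer timeout, the upstream scheduler failover, the web server deadlock feed directly into the ingestion pipeline failover.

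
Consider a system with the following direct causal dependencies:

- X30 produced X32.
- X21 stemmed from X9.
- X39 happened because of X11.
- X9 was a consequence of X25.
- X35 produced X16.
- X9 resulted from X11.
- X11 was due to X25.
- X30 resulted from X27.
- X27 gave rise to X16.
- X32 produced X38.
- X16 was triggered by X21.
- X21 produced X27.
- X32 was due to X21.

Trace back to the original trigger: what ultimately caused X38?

X25

Tracing upstream from X38: X38 ← X32 ← X21 ← X9 ← X25.
X25 has no stated cause, so it is the root.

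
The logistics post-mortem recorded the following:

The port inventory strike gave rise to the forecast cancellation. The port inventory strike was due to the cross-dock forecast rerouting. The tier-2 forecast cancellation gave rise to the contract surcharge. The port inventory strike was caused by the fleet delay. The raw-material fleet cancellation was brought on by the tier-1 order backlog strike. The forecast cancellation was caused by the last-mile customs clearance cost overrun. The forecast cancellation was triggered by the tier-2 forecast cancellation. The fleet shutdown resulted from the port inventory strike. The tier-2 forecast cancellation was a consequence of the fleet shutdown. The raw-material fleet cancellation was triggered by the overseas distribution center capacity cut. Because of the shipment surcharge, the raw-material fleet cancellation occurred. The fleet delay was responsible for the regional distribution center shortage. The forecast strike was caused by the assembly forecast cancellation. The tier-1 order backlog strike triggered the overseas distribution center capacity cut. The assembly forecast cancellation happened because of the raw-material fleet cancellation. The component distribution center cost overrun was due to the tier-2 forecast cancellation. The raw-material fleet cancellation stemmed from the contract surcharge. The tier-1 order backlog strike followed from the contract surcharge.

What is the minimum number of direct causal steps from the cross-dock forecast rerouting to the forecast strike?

Shortest chain: the cross-dock forecast rerouting → the port inventory strike → the fleet shutdown → the tier-2 forecast cancellation → the contract surcharge → the raw-material fleet cancellation → the assembly forecast cancellation → the forecast strike.

7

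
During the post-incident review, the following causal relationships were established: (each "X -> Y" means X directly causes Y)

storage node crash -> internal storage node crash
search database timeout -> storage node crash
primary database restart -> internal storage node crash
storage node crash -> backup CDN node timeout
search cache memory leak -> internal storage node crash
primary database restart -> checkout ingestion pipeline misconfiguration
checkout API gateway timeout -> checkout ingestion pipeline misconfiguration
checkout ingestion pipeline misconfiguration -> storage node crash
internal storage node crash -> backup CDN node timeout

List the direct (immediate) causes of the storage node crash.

Upstream contributors include the primary database restart, the checkout API gateway timeout, but only the checkout ingestion pipeline misconfiguration, the search database timeout feed directly into the storage node crash.

the checkout ingestion pipeline misconfiguration, the search database timeout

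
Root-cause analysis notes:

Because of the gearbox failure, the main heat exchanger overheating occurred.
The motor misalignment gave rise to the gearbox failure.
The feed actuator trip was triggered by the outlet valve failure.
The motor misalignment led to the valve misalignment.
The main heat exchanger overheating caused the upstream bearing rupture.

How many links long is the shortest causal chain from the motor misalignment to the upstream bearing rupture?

Shortest chain: the motor misalignment → the gearbox failure → the main heat exchanger overheating → the upstream bearing rupture.

3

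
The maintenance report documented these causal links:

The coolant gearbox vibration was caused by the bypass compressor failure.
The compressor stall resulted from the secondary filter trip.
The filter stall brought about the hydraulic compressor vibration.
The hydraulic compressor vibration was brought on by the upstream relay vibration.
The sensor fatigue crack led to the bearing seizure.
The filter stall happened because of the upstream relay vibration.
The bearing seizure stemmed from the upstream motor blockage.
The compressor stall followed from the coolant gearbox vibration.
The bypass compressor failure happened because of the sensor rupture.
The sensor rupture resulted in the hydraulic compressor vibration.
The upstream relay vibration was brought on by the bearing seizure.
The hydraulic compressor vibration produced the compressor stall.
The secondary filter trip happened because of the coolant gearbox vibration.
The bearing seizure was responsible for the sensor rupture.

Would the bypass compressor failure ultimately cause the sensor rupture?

No

The bypass compressor failure leads to the coolant gearbox vibration, the secondary filter trip, the compressor stall; the sensor rupture is not among them.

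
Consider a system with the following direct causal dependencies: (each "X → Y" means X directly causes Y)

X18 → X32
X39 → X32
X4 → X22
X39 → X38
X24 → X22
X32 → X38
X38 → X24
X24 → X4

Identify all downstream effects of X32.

X22, X24, X38, X4

Direct effects: X38.
2 steps out: X24.
3 steps out: X4, X22.
Not reachable from it: X18, X39.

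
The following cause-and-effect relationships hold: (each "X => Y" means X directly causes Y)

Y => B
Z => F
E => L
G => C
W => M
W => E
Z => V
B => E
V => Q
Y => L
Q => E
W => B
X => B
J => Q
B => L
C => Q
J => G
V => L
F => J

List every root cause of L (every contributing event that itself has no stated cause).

Tracing upstream from L: L ← B ← W.
A separate upstream branch: L ← V ← Z.
A separate upstream branch: L ← B ← X.
A separate upstream branch: L ← Y.
Each of those chain origins has no stated cause.

W, X, Y, Z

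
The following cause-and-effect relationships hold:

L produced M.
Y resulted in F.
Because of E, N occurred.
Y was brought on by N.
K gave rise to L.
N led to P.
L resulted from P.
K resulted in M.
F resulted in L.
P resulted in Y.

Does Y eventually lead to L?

There is a causal chain: Y → F → L.

Yes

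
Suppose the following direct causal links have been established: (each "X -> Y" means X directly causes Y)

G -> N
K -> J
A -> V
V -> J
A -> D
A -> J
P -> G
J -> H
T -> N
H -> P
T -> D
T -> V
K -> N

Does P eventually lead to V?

No

P leads to G, N; V is not among them.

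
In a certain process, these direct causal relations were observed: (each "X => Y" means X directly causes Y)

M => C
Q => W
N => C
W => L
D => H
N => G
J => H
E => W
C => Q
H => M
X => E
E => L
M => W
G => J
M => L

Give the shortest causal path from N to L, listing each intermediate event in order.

N → C → Q → W → L

N → C
C → Q
Q → W
W → L
Length: 4 steps.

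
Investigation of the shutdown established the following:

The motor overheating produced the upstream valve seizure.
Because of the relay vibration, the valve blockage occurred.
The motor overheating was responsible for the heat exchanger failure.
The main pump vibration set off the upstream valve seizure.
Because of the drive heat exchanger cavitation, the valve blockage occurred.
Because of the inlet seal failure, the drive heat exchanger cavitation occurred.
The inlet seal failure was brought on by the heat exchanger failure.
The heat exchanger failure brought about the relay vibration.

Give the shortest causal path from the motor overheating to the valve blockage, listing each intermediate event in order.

the motor overheating → the heat exchanger failure → the relay vibration → the valve blockage

the motor overheating → the heat exchanger failure
the heat exchanger failure → the relay vibration
the relay vibration → the valve blockage
Length: 3 steps.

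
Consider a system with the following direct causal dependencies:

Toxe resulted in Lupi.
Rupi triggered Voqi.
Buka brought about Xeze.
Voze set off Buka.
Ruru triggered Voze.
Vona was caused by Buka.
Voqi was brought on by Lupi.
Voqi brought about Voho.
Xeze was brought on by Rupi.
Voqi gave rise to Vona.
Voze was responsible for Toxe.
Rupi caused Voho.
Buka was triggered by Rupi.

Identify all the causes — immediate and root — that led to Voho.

Immediate causes of Voho: Rupi, Voqi.
Further upstream: Ruru, Voze, Toxe, Lupi.

Lupi, Rupi, Ruru, Toxe, Voqi, Voze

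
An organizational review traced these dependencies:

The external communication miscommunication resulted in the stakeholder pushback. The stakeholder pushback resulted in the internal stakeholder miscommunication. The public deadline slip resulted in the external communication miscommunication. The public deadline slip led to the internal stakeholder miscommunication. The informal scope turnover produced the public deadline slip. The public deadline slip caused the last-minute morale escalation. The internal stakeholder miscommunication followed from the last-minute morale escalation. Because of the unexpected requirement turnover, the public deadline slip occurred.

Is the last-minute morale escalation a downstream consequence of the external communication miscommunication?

The external communication miscommunication leads to the stakeholder pushback, the internal stakeholder miscommunication; the last-minute morale escalation is not among them.

No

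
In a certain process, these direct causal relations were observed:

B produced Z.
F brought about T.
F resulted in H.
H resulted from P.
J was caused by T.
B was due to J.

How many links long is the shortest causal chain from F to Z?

4

Shortest chain: F → T → J → B → Z.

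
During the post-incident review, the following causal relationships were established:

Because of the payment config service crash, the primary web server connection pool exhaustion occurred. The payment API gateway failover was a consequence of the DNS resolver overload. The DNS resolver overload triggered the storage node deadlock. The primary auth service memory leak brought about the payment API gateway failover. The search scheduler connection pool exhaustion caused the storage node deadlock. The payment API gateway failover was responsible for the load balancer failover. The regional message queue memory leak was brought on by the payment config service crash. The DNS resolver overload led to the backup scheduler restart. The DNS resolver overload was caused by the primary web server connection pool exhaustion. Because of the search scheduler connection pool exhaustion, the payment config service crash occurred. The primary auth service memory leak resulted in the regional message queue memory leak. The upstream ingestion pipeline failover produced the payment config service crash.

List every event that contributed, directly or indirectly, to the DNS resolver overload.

Immediate cause of the DNS resolver overload: the primary web server connection pool exhaustion.
Further upstream: the upstream ingestion pipeline failover, the search scheduler connection pool exhaustion, the payment config service crash.

the payment config service crash, the primary web server connection pool exhaustion, the search scheduler connection pool exhaustion, the upstream ingestion pipeline failover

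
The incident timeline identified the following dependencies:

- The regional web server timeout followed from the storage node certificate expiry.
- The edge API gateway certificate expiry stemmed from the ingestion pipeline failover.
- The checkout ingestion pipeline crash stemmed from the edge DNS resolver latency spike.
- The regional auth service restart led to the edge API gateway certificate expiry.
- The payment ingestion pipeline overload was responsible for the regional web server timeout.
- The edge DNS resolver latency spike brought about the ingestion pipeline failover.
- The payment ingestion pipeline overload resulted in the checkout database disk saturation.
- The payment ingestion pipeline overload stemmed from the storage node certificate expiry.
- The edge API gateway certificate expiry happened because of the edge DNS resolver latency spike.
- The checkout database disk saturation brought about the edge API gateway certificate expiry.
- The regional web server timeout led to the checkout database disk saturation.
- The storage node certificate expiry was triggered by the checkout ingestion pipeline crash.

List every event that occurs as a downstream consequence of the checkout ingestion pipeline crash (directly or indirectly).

the checkout database disk saturation, the edge API gateway certificate expiry, the payment ingestion pipeline overload, the regional web server timeout, the storage node certificate expiry

Direct effects: the storage node certificate expiry.
2 steps out: the payment ingestion pipeline overload, the regional web server timeout.
3 steps out: the checkout database disk saturation.
4 steps out: the edge API gateway certificate expiry.
Not reachable from it: the edge DNS resolver latency spike, the ingestion pipeline failover, the regional auth service restart.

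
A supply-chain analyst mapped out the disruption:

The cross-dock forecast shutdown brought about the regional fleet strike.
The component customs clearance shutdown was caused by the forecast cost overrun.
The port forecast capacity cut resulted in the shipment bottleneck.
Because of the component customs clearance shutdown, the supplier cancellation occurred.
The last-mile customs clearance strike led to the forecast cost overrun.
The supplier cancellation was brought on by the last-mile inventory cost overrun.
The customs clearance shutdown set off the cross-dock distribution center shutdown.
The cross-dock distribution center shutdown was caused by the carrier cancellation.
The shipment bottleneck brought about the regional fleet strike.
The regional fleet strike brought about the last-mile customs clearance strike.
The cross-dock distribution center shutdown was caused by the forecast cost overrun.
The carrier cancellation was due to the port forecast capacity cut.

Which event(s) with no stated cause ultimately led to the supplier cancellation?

the cross-dock forecast shutdown, the last-mile inventory cost overrun, the port forecast capacity cut

Tracing upstream from the supplier cancellation: the supplier cancellation ← the component customs clearance shutdown ← the forecast cost overrun ← the last-mile customs clearance strike ← the regional fleet strike ← the cross-dock forecast shutdown.
A separate upstream branch: the supplier cancellation ← the component customs clearance shutdown ← the forecast cost overrun ← the last-mile customs clearance strike ← the regional fleet strike ← the shipment bottleneck ← the port forecast capacity cut.
A separate upstream branch: the supplier cancellation ← the last-mile inventory cost overrun.
Each of those chain origins has no stated cause.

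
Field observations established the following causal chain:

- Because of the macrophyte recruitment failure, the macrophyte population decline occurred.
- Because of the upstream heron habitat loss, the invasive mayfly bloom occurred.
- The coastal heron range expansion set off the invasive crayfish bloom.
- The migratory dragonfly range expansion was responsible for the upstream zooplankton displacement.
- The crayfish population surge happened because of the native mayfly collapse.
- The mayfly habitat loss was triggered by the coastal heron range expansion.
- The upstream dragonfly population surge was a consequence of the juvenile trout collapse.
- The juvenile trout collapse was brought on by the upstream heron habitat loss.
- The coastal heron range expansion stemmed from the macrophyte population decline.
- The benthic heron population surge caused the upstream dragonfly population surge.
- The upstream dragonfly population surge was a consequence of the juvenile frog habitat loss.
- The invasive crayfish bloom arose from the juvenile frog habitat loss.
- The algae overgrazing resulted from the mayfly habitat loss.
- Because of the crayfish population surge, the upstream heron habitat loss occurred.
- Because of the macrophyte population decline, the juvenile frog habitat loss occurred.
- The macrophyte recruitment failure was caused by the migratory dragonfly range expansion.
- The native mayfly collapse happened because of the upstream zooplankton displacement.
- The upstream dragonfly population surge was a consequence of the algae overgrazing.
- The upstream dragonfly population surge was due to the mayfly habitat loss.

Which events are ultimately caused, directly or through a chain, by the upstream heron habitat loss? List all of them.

Direct effects: the invasive mayfly bloom, the juvenile trout collapse.
2 steps out: the upstream dragonfly population surge.
Not reachable from it: the migratory dragonfly range expansion, the upstream zooplankton displacement, the benthic heron population surge, the native mayfly collapse, the macrophyte recruitment failure, the crayfish population surge, the macrophyte population decline, the coastal heron range expansion, the mayfly habitat loss, the juvenile frog habitat loss, the algae overgrazing, the invasive crayfish bloom.

the invasive mayfly bloom, the juvenile trout collapse, the upstream dragonfly population surge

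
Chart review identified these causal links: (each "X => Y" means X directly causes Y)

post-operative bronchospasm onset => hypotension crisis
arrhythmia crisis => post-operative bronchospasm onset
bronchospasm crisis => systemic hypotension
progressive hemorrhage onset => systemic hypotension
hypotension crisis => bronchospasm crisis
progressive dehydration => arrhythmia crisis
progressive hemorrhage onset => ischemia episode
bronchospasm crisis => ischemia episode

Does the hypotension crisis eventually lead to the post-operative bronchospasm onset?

The hypotension crisis leads to the bronchospasm crisis, the ischemia episode, the systemic hypotension; the post-operative bronchospasm onset is not among them.

No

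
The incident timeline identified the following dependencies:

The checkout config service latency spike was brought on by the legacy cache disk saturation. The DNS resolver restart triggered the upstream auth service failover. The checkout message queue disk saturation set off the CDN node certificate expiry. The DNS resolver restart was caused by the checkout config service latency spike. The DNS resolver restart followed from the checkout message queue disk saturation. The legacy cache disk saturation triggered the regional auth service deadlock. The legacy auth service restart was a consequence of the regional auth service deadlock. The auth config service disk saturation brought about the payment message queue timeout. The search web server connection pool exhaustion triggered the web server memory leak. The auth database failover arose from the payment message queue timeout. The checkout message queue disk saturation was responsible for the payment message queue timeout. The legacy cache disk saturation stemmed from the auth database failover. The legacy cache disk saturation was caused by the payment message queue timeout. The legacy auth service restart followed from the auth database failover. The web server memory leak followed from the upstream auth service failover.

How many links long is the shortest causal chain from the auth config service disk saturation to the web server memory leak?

6

Shortest chain: the auth config service disk saturation → the payment message queue timeout → the legacy cache disk saturation → the checkout config service latency spike → the DNS resolver restart → the upstream auth service failover → the web server memory leak.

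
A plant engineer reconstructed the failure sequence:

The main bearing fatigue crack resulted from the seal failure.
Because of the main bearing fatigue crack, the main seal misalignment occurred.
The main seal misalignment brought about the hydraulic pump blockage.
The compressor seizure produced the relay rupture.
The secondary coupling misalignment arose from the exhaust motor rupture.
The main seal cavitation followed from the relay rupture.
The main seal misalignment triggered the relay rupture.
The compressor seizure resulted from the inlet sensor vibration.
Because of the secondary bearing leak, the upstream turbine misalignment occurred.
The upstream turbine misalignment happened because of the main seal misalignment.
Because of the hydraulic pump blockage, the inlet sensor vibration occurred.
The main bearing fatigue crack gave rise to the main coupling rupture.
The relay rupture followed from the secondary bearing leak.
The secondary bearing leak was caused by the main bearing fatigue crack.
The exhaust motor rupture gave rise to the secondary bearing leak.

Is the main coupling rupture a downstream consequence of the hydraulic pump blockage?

No

The hydraulic pump blockage leads to the inlet sensor vibration, the compressor seizure, the relay rupture, the main seal cavitation; the main coupling rupture is not among them.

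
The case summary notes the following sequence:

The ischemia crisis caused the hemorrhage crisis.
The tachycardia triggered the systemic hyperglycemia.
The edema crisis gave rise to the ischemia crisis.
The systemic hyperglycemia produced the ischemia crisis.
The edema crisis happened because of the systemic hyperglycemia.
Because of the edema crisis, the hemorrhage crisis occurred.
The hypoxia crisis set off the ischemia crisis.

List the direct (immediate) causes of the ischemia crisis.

the edema crisis, the hypoxia crisis, the systemic hyperglycemia

Upstream contributors include the tachycardia, but only the edema crisis, the hypoxia crisis, the systemic hyperglycemia feed directly into the ischemia crisis.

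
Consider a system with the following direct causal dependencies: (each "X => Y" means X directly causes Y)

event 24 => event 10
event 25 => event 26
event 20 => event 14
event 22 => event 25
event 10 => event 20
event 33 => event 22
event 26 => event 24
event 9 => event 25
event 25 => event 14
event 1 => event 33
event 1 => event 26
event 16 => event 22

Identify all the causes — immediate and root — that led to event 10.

event 1, event 16, event 22, event 24, event 25, event 26, event 33, event 9

Immediate cause of event 10: event 24.
Further upstream: event 16, event 1, event 33, event 9, event 22, event 25, event 26.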